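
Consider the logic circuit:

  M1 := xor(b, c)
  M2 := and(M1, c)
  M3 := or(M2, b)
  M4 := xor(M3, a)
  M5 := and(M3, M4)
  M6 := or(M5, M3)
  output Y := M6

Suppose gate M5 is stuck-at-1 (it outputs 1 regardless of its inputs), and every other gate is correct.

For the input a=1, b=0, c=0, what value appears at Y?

1

Propagate with M5 forced: M1=0, M2=0, M3=0, M4=1, M5=1 [stuck-at-1], M6=1.
So Y = 1. (Without the fault it would be 0.)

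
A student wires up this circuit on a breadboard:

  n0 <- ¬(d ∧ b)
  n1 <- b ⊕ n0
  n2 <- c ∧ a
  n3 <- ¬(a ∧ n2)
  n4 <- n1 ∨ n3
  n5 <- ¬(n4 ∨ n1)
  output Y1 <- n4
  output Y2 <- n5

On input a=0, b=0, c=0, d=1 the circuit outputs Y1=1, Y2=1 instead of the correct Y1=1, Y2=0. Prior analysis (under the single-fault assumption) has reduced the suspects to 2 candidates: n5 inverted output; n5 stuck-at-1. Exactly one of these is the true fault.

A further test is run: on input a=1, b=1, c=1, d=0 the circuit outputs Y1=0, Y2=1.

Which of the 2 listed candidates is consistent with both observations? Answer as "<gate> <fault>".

Evaluate each candidate on input a=1, b=1, c=1, d=0:
  n5 inverted output: n0=1, n1=0, n2=1, n3=0, n4=0, n5=0 [inverted output] → Y1=0, Y2=0 — eliminated
  n5 stuck-at-1: n0=1, n1=0, n2=1, n3=0, n4=0, n5=1 [stuck-at-1] → Y1=0, Y2=1 — matches
Only n5 stuck-at-1 reproduces the observed Y1=0, Y2=1.

n5 stuck-at-1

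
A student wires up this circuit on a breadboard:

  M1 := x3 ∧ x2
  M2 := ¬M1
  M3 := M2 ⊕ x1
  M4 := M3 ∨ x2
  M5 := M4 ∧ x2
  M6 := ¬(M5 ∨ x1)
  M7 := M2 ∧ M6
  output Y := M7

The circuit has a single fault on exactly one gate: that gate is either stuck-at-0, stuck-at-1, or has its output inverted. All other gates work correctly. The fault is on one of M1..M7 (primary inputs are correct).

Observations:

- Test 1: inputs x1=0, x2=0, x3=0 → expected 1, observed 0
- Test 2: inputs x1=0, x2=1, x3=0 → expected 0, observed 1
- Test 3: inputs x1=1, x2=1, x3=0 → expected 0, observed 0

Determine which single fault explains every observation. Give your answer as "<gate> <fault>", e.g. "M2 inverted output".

M5 inverted output

Fault-free values for test 1 (x1=0, x2=0, x3=0): M1=0, M2=1, M3=1, M4=1, M5=0, M6=1, M7=1, giving Y=1. Observed 0.
Test 1: faults giving observed 0 are {M1 stuck-at-1, M1 inverted output, M2 stuck-at-0, M2 inverted output, M5 stuck-at-1, M5 inverted output, M6 stuck-at-0, M6 inverted output, M7 stuck-at-0, M7 inverted output}.
Test 2 (x1=0, x2=1, x3=0): fault-free M1=0, M2=1, M3=1, M4=1, M5=1, M6=0, M7=0 → 0; observed 1. Eliminates M1 stuck-at-1, M1 inverted output, M2 stuck-at-0, M2 inverted output, M5 stuck-at-1, M6 stuck-at-0, M7 stuck-at-0.
Test 3 (x1=1, x2=1, x3=0): fault-free M1=0, M2=1, M3=0, M4=1, M5=1, M6=0, M7=0 → 0; observed 0. Eliminates M6 inverted output, M7 inverted output.
Only M5 inverted output is consistent with every test.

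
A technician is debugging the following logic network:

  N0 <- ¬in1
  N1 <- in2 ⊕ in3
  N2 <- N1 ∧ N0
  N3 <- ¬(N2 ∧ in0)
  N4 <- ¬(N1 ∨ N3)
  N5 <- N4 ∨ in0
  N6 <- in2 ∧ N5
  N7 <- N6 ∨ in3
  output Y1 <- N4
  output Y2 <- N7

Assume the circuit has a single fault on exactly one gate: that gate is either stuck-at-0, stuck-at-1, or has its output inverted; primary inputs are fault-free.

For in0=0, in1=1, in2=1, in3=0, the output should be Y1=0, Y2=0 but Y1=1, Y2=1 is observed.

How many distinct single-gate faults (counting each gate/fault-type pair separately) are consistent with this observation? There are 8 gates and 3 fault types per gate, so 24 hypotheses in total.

Fault-free: N0=0, N1=1, N2=0, N3=1, N4=0, N5=0, N6=0, N7=0 → Y1=0, Y2=0. Observed Y1=1, Y2=1.
  N0: none of the 3 fault types match ✗
  N1: none of the 3 fault types match ✗
  N2: none of the 3 fault types match ✗
  N3: none of the 3 fault types match ✗
  N4: stuck-at-1, inverted output ✓; others ✗
  N5: none of the 3 fault types match ✗
  N6: none of the 3 fault types match ✗
  N7: none of the 3 fault types match ✗
Consistent faults: {N4 stuck-at-1, N4 inverted output} — 2 in all.

2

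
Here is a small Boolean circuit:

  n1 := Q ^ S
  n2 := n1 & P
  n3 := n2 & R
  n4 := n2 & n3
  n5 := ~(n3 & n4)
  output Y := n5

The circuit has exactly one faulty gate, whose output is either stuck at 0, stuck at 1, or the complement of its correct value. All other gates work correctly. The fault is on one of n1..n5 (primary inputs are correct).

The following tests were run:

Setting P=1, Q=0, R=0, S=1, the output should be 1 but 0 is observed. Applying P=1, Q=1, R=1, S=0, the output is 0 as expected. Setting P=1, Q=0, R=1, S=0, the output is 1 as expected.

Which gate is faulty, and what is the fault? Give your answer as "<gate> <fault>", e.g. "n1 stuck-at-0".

n3 stuck-at-1

Fault-free values for test 1 (P=1, Q=0, R=0, S=1): n1=1, n2=1, n3=0, n4=0, n5=1, giving Y=1. Observed 0.
Test 1: faults giving observed 0 are {n3 stuck-at-1, n3 inverted output, n5 stuck-at-0, n5 inverted output}.
Test 2 (P=1, Q=1, R=1, S=0): fault-free n1=1, n2=1, n3=1, n4=1, n5=0 → 0; observed 0. Eliminates n3 inverted output, n5 inverted output.
Test 3 (P=1, Q=0, R=1, S=0): fault-free n1=0, n2=0, n3=0, n4=0, n5=1 → 1; observed 1. Eliminates n5 stuck-at-0.
Only n3 stuck-at-1 is consistent with every test.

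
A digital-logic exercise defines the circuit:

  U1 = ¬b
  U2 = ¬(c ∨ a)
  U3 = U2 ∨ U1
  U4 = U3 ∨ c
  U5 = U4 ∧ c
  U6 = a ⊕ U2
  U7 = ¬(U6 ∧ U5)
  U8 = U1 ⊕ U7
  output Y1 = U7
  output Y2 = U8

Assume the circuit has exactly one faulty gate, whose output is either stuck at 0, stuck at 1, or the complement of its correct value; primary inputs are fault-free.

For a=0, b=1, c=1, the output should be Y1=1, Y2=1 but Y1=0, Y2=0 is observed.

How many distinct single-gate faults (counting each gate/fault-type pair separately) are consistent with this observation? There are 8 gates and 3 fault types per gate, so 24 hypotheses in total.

Fault-free: U1=0, U2=0, U3=0, U4=1, U5=1, U6=0, U7=1, U8=1 → Y1=1, Y2=1. Observed Y1=0, Y2=0.
  U1: none of the 3 fault types match ✗
  U2: stuck-at-1, inverted output ✓; others ✗
  U3: none of the 3 fault types match ✗
  U4: none of the 3 fault types match ✗
  U5: none of the 3 fault types match ✗
  U6: stuck-at-1, inverted output ✓; others ✗
  U7: stuck-at-0, inverted output ✓; others ✗
  U8: none of the 3 fault types match ✗
Consistent faults: {U2 stuck-at-1, U2 inverted output, U6 stuck-at-1, U6 inverted output, U7 stuck-at-0, U7 inverted output} — 6 in all.

6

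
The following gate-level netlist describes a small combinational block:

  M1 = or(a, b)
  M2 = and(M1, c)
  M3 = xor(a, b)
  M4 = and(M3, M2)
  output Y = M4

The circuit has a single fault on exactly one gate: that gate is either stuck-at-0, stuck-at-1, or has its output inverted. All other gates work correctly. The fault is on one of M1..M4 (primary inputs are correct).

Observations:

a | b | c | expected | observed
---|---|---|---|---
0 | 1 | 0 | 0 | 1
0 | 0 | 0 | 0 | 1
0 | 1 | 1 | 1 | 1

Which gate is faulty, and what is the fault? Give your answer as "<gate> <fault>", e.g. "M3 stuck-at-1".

M4 stuck-at-1

Fault-free values for test 1 (a=0, b=1, c=0): M1=1, M2=0, M3=1, M4=0, giving Y=0. Observed 1.
Test 1: faults giving observed 1 are {M2 stuck-at-1, M2 inverted output, M4 stuck-at-1, M4 inverted output}.
Test 2 (a=0, b=0, c=0): fault-free M1=0, M2=0, M3=0, M4=0 → 0; observed 1. Eliminates M2 stuck-at-1, M2 inverted output.
Test 3 (a=0, b=1, c=1): fault-free M1=1, M2=1, M3=1, M4=1 → 1; observed 1. Eliminates M4 inverted output.
Only M4 stuck-at-1 is consistent with every test.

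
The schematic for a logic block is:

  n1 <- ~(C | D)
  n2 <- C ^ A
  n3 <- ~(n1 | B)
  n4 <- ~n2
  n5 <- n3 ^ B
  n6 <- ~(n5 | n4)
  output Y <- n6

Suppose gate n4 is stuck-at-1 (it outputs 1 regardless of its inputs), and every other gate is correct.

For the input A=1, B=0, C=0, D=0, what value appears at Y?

Propagate with n4 forced: n1=1, n2=1, n3=0, n4=1 [stuck-at-1], n5=0, n6=0.
So Y = 0. (Without the fault it would be 1.)

0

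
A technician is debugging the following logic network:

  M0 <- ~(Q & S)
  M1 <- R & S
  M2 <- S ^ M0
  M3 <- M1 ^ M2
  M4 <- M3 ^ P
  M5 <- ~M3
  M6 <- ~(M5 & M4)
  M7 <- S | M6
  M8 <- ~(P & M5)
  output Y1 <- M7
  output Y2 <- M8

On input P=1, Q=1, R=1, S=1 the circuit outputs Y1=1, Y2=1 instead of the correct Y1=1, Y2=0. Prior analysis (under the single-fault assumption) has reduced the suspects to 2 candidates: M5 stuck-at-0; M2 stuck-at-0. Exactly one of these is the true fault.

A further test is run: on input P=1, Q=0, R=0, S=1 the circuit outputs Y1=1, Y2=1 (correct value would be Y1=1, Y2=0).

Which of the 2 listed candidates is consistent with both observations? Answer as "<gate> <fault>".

Evaluate each candidate on input P=1, Q=0, R=0, S=1:
  M5 stuck-at-0: M0=1, M1=0, M2=0, M3=0, M4=1, M5=0 [stuck-at-0], M6=1, M7=1, M8=1 → Y1=1, Y2=1 — matches
  M2 stuck-at-0: M0=1, M1=0, M2=0 [stuck-at-0], M3=0, M4=1, M5=1, M6=0, M7=1, M8=0 → Y1=1, Y2=0 — eliminated
Only M5 stuck-at-0 reproduces the observed Y1=1, Y2=1.

M5 stuck-at-0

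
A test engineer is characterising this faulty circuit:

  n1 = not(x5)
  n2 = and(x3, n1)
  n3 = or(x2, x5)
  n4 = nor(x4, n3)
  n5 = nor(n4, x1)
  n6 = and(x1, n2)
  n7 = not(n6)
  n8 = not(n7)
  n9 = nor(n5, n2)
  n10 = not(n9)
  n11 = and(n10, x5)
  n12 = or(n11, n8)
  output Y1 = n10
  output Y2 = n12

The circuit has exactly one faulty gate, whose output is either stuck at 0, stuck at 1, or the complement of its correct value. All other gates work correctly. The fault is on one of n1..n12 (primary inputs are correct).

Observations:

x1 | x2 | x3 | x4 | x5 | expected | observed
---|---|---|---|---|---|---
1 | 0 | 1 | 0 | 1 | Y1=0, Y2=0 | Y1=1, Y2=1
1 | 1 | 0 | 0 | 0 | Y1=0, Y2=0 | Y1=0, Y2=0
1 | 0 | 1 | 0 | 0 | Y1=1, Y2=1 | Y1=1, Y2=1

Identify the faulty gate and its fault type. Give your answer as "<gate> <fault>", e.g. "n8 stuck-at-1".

Fault-free values for test 1 (x1=1, x2=0, x3=1, x4=0, x5=1): n1=0, n2=0, n3=1, n4=0, n5=0, n6=0, n7=1, n8=0, n9=1, n10=0, n11=0, n12=0, giving Y1=0, Y2=0. Observed Y1=1, Y2=1.
Test 1: faults giving observed Y1=1, Y2=1 are {n1 stuck-at-1, n1 inverted output, n2 stuck-at-1, n2 inverted output, n5 stuck-at-1, n5 inverted output, n9 stuck-at-0, n9 inverted output, n10 stuck-at-1, n10 inverted output}.
Test 2 (x1=1, x2=1, x3=0, x4=0, x5=0): fault-free n1=1, n2=0, n3=1, n4=0, n5=0, n6=0, n7=1, n8=0, n9=1, n10=0, n11=0, n12=0 → Y1=0, Y2=0; observed Y1=0, Y2=0. Eliminates n2 stuck-at-1, n2 inverted output, n5 stuck-at-1, n5 inverted output, n9 stuck-at-0, n9 inverted output, n10 stuck-at-1, n10 inverted output.
Test 3 (x1=1, x2=0, x3=1, x4=0, x5=0): fault-free n1=1, n2=1, n3=0, n4=1, n5=0, n6=1, n7=0, n8=1, n9=0, n10=1, n11=0, n12=1 → Y1=1, Y2=1; observed Y1=1, Y2=1. Eliminates n1 inverted output.
Only n1 stuck-at-1 is consistent with every test.

n1 stuck-at-1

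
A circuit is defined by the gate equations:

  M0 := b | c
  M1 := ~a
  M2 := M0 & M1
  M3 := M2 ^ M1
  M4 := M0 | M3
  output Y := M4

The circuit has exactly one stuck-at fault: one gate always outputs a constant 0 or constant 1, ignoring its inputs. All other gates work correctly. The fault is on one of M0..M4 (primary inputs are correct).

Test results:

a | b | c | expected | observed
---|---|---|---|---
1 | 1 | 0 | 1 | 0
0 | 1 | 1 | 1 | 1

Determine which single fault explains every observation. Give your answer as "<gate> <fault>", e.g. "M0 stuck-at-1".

M0 stuck-at-0

Fault-free values for test 1 (a=1, b=1, c=0): M0=1, M1=0, M2=0, M3=0, M4=1, giving Y=1. Observed 0.
Test 1: faults giving observed 0 are {M0 stuck-at-0, M4 stuck-at-0}.
Test 2 (a=0, b=1, c=1): fault-free M0=1, M1=1, M2=1, M3=0, M4=1 → 1; observed 1. Eliminates M4 stuck-at-0.
Only M0 stuck-at-0 is consistent with every test.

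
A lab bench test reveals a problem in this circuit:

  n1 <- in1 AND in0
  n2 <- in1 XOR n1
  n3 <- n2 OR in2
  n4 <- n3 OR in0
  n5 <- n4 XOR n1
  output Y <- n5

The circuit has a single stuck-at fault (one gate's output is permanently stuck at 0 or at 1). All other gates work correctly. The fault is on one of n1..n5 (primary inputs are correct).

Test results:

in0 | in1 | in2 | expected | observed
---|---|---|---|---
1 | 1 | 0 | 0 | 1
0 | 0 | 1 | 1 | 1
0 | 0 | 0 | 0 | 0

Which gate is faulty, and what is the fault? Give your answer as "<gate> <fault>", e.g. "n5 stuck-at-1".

Fault-free values for test 1 (in0=1, in1=1, in2=0): n1=1, n2=0, n3=0, n4=1, n5=0, giving Y=0. Observed 1.
Test 1: faults giving observed 1 are {n1 stuck-at-0, n4 stuck-at-0, n5 stuck-at-1}.
Test 2 (in0=0, in1=0, in2=1): fault-free n1=0, n2=0, n3=1, n4=1, n5=1 → 1; observed 1. Eliminates n4 stuck-at-0.
Test 3 (in0=0, in1=0, in2=0): fault-free n1=0, n2=0, n3=0, n4=0, n5=0 → 0; observed 0. Eliminates n5 stuck-at-1.
Only n1 stuck-at-0 is consistent with every test.

n1 stuck-at-0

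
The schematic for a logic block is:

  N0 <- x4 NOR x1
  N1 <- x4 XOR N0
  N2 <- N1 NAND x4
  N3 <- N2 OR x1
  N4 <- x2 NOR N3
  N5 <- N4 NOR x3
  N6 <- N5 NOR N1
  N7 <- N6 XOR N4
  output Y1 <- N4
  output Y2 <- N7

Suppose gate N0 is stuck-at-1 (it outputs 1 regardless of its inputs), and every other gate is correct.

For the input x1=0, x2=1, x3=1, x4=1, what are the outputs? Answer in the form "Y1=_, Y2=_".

Propagate with N0 forced: N0=1 [stuck-at-1], N1=0, N2=1, N3=1, N4=0, N5=0, N6=1, N7=1.
So the outputs are Y1=0, Y2=1. (Without the fault they would be Y1=0, Y2=0.)

Y1=0, Y2=1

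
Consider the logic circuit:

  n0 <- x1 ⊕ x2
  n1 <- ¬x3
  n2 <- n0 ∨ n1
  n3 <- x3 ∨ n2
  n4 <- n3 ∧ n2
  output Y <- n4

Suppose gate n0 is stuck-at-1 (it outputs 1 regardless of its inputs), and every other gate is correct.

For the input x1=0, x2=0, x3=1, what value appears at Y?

Propagate with n0 forced: n0=1 [stuck-at-1], n1=0, n2=1, n3=1, n4=1.
So Y = 1. (Without the fault it would be 0.)

1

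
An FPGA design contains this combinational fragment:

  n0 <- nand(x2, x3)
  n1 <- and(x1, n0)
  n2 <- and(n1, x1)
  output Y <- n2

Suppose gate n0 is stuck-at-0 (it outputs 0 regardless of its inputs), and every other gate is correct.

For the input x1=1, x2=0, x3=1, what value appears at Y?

0

Propagate with n0 forced: n0=0 [stuck-at-0], n1=0, n2=0.
So Y = 0. (Without the fault it would be 1.)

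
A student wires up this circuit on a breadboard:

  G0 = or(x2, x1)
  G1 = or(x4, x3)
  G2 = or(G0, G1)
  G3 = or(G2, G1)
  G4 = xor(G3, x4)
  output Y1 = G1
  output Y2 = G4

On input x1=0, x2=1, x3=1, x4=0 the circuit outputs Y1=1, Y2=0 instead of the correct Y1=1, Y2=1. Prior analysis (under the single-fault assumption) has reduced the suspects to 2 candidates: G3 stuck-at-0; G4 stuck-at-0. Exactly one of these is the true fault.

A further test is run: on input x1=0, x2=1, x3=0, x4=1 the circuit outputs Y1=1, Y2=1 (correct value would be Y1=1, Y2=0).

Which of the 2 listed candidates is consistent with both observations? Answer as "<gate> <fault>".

Evaluate each candidate on input x1=0, x2=1, x3=0, x4=1:
  G3 stuck-at-0: G0=1, G1=1, G2=1, G3=0 [stuck-at-0], G4=1 → Y1=1, Y2=1 — matches
  G4 stuck-at-0: G0=1, G1=1, G2=1, G3=1, G4=0 [stuck-at-0] → Y1=1, Y2=0 — eliminated
Only G3 stuck-at-0 reproduces the observed Y1=1, Y2=1.

G3 stuck-at-0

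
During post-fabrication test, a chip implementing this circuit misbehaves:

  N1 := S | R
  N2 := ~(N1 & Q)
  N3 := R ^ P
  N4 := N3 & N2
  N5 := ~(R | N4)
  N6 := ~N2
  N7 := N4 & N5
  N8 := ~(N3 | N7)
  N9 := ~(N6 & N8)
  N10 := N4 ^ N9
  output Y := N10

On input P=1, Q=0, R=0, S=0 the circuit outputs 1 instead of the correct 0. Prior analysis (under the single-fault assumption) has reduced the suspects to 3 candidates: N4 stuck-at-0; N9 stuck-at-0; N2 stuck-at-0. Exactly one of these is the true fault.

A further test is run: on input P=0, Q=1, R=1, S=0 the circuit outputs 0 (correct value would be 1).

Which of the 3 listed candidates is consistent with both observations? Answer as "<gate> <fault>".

N9 stuck-at-0

Evaluate each candidate on input P=0, Q=1, R=1, S=0:
  N4 stuck-at-0: N1=1, N2=0, N3=1, N4=0 [stuck-at-0], N5=0, N6=1, N7=0, N8=0, N9=1, N10=1 → 1 — eliminated
  N9 stuck-at-0: N1=1, N2=0, N3=1, N4=0, N5=0, N6=1, N7=0, N8=0, N9=0 [stuck-at-0], N10=0 → 0 — matches
  N2 stuck-at-0: N1=1, N2=0 [stuck-at-0], N3=1, N4=0, N5=0, N6=1, N7=0, N8=0, N9=1, N10=1 → 1 — eliminated
Only N9 stuck-at-0 reproduces the observed 0.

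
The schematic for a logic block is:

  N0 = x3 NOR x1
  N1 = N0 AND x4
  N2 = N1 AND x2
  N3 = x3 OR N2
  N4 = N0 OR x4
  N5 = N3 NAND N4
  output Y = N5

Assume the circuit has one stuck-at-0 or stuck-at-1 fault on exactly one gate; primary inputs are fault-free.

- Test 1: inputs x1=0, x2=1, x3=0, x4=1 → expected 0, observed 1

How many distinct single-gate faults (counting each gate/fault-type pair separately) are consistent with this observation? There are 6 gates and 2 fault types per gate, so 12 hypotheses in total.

6

Fault-free: N0=1, N1=1, N2=1, N3=1, N4=1, N5=0 → 0. Observed 1.
  N0 stuck-at-0: output 1 ✓
  N0 stuck-at-1: output 0 ✗
  N1 stuck-at-0: output 1 ✓
  N1 stuck-at-1: output 0 ✗
  N2 stuck-at-0: output 1 ✓
  N2 stuck-at-1: output 0 ✗
  N3 stuck-at-0: output 1 ✓
  N3 stuck-at-1: output 0 ✗
  N4 stuck-at-0: output 1 ✓
  N4 stuck-at-1: output 0 ✗
  N5 stuck-at-0: output 0 ✗
  N5 stuck-at-1: output 1 ✓
Consistent faults: {N0 stuck-at-0, N1 stuck-at-0, N2 stuck-at-0, N3 stuck-at-0, N4 stuck-at-0, N5 stuck-at-1} — 6 in all.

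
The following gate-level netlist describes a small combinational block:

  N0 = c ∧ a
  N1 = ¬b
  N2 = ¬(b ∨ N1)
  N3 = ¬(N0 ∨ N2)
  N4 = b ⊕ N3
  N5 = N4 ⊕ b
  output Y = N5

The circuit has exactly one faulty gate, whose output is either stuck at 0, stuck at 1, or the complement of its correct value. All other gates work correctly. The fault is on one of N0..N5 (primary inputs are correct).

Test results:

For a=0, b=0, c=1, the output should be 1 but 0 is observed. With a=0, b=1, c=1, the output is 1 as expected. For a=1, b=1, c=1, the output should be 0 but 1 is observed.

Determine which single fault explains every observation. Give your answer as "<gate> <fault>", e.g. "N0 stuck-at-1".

Fault-free values for test 1 (a=0, b=0, c=1): N0=0, N1=1, N2=0, N3=1, N4=1, N5=1, giving Y=1. Observed 0.
Test 1: faults giving observed 0 are {N0 stuck-at-1, N0 inverted output, N1 stuck-at-0, N1 inverted output, N2 stuck-at-1, N2 inverted output, N3 stuck-at-0, N3 inverted output, N4 stuck-at-0, N4 inverted output, N5 stuck-at-0, N5 inverted output}.
Test 2 (a=0, b=1, c=1): fault-free N0=0, N1=0, N2=0, N3=1, N4=0, N5=1 → 1; observed 1. Eliminates N0 stuck-at-1, N0 inverted output, N2 stuck-at-1, N2 inverted output, N3 stuck-at-0, N3 inverted output, N4 inverted output, N5 stuck-at-0, N5 inverted output.
Test 3 (a=1, b=1, c=1): fault-free N0=1, N1=0, N2=0, N3=0, N4=1, N5=0 → 0; observed 1. Eliminates N1 stuck-at-0, N1 inverted output.
Only N4 stuck-at-0 is consistent with every test.

N4 stuck-at-0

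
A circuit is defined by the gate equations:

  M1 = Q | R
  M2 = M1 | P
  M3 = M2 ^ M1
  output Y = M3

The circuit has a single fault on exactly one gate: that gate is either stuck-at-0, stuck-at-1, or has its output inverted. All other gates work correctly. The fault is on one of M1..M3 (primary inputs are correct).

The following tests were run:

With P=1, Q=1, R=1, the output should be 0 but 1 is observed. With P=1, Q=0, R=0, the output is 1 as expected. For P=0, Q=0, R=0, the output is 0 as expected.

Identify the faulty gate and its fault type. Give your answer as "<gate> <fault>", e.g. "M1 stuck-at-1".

Fault-free values for test 1 (P=1, Q=1, R=1): M1=1, M2=1, M3=0, giving Y=0. Observed 1.
Test 1: faults giving observed 1 are {M1 stuck-at-0, M1 inverted output, M2 stuck-at-0, M2 inverted output, M3 stuck-at-1, M3 inverted output}.
Test 2 (P=1, Q=0, R=0): fault-free M1=0, M2=1, M3=1 → 1; observed 1. Eliminates M1 inverted output, M2 stuck-at-0, M2 inverted output, M3 inverted output.
Test 3 (P=0, Q=0, R=0): fault-free M1=0, M2=0, M3=0 → 0; observed 0. Eliminates M3 stuck-at-1.
Only M1 stuck-at-0 is consistent with every test.

M1 stuck-at-0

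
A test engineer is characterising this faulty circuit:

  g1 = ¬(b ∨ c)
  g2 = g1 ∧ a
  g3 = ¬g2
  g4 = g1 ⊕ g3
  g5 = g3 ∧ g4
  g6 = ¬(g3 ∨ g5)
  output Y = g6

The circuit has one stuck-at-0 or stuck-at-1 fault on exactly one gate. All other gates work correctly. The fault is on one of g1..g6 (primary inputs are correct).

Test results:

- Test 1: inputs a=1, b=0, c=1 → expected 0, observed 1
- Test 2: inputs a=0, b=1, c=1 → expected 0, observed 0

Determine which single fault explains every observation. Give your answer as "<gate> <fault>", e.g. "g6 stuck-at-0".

Fault-free values for test 1 (a=1, b=0, c=1): g1=0, g2=0, g3=1, g4=1, g5=1, g6=0, giving Y=0. Observed 1.
Test 1: faults giving observed 1 are {g1 stuck-at-1, g2 stuck-at-1, g3 stuck-at-0, g6 stuck-at-1}.
Test 2 (a=0, b=1, c=1): fault-free g1=0, g2=0, g3=1, g4=1, g5=1, g6=0 → 0; observed 0. Eliminates g2 stuck-at-1, g3 stuck-at-0, g6 stuck-at-1.
Only g1 stuck-at-1 is consistent with every test.

g1 stuck-at-1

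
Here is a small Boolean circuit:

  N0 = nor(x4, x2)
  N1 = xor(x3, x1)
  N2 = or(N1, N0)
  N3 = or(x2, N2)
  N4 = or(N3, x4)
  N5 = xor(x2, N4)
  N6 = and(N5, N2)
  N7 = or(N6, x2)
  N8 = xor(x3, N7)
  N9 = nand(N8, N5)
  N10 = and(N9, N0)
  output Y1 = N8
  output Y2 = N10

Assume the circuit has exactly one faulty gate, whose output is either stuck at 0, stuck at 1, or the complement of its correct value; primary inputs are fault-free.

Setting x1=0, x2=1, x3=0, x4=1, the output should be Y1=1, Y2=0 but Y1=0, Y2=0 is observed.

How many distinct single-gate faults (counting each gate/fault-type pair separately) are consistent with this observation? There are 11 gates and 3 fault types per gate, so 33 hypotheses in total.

Fault-free: N0=0, N1=0, N2=0, N3=1, N4=1, N5=0, N6=0, N7=1, N8=1, N9=1, N10=0 → Y1=1, Y2=0. Observed Y1=0, Y2=0.
  N0: none of the 3 fault types match ✗
  N1: none of the 3 fault types match ✗
  N2: none of the 3 fault types match ✗
  N3: none of the 3 fault types match ✗
  N4: none of the 3 fault types match ✗
  N5: none of the 3 fault types match ✗
  N6: none of the 3 fault types match ✗
  N7: stuck-at-0, inverted output ✓; others ✗
  N8: stuck-at-0, inverted output ✓; others ✗
  N9: none of the 3 fault types match ✗
  N10: none of the 3 fault types match ✗
Consistent faults: {N7 stuck-at-0, N7 inverted output, N8 stuck-at-0, N8 inverted output} — 4 in all.

4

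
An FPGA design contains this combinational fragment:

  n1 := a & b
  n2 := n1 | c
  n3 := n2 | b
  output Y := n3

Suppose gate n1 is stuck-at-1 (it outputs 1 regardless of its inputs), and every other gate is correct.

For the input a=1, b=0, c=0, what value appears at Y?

1

Propagate with n1 forced: n1=1 [stuck-at-1], n2=1, n3=1.
So Y = 1. (Without the fault it would be 0.)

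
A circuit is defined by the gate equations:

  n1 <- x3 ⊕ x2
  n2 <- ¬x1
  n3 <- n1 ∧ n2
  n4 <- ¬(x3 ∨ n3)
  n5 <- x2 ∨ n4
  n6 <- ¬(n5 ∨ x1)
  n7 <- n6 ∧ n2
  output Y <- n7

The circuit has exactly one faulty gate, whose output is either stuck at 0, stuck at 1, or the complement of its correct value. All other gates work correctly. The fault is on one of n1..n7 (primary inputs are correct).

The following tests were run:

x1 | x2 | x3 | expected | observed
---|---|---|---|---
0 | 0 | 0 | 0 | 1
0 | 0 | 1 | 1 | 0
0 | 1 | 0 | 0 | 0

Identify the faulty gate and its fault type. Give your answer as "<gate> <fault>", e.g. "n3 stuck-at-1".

n4 inverted output

Fault-free values for test 1 (x1=0, x2=0, x3=0): n1=0, n2=1, n3=0, n4=1, n5=1, n6=0, n7=0, giving Y=0. Observed 1.
Test 1: faults giving observed 1 are {n1 stuck-at-1, n1 inverted output, n3 stuck-at-1, n3 inverted output, n4 stuck-at-0, n4 inverted output, n5 stuck-at-0, n5 inverted output, n6 stuck-at-1, n6 inverted output, n7 stuck-at-1, n7 inverted output}.
Test 2 (x1=0, x2=0, x3=1): fault-free n1=1, n2=1, n3=1, n4=0, n5=0, n6=1, n7=1 → 1; observed 0. Eliminates n1 stuck-at-1, n1 inverted output, n3 stuck-at-1, n3 inverted output, n4 stuck-at-0, n5 stuck-at-0, n6 stuck-at-1, n7 stuck-at-1.
Test 3 (x1=0, x2=1, x3=0): fault-free n1=1, n2=1, n3=1, n4=0, n5=1, n6=0, n7=0 → 0; observed 0. Eliminates n5 inverted output, n6 inverted output, n7 inverted output.
Only n4 inverted output is consistent with every test.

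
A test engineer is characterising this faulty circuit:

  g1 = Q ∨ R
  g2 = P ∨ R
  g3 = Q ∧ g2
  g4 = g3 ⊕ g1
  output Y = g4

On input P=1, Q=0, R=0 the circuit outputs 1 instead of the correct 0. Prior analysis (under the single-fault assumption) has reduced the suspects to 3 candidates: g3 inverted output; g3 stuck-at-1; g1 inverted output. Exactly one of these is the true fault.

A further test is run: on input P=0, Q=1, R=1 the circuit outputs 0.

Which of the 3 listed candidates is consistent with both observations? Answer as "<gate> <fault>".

Evaluate each candidate on input P=0, Q=1, R=1:
  g3 inverted output: g1=1, g2=1, g3=0 [inverted output], g4=1 → 1 — eliminated
  g3 stuck-at-1: g1=1, g2=1, g3=1 [stuck-at-1], g4=0 → 0 — matches
  g1 inverted output: g1=0 [inverted output], g2=1, g3=1, g4=1 → 1 — eliminated
Only g3 stuck-at-1 reproduces the observed 0.

g3 stuck-at-1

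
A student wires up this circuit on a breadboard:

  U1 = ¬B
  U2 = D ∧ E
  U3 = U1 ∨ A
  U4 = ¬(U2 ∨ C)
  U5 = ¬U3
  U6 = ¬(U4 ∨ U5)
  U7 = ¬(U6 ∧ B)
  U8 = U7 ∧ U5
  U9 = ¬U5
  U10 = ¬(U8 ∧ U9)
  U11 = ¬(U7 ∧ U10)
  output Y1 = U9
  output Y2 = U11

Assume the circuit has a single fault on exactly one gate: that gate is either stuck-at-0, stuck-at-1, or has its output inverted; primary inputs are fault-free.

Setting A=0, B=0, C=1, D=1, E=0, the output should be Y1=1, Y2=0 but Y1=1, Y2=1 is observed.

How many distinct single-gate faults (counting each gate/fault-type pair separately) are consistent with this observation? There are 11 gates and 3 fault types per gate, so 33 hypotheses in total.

8

Fault-free: U1=1, U2=0, U3=1, U4=0, U5=0, U6=1, U7=1, U8=0, U9=1, U10=1, U11=0 → Y1=1, Y2=0. Observed Y1=1, Y2=1.
  U1: none of the 3 fault types match ✗
  U2: none of the 3 fault types match ✗
  U3: none of the 3 fault types match ✗
  U4: none of the 3 fault types match ✗
  U5: none of the 3 fault types match ✗
  U6: none of the 3 fault types match ✗
  U7: stuck-at-0, inverted output ✓; others ✗
  U8: stuck-at-1, inverted output ✓; others ✗
  U9: none of the 3 fault types match ✗
  U10: stuck-at-0, inverted output ✓; others ✗
  U11: stuck-at-1, inverted output ✓; others ✗
Consistent faults: {U7 stuck-at-0, U7 inverted output, U8 stuck-at-1, U8 inverted output, U10 stuck-at-0, U10 inverted output, U11 stuck-at-1, U11 inverted output} — 8 in all.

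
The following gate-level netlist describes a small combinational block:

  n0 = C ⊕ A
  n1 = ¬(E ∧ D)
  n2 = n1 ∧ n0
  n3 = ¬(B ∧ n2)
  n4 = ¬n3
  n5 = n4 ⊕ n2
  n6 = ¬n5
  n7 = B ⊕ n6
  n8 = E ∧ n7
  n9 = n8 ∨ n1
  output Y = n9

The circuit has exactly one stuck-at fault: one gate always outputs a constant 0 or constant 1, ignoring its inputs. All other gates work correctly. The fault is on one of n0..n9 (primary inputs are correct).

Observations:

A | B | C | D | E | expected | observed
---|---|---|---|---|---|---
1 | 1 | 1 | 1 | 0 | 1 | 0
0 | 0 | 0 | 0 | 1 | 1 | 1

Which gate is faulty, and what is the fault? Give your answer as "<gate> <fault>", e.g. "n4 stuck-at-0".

n1 stuck-at-0

Fault-free values for test 1 (A=1, B=1, C=1, D=1, E=0): n0=0, n1=1, n2=0, n3=1, n4=0, n5=0, n6=1, n7=0, n8=0, n9=1, giving Y=1. Observed 0.
Test 1: faults giving observed 0 are {n1 stuck-at-0, n9 stuck-at-0}.
Test 2 (A=0, B=0, C=0, D=0, E=1): fault-free n0=0, n1=1, n2=0, n3=1, n4=0, n5=0, n6=1, n7=1, n8=1, n9=1 → 1; observed 1. Eliminates n9 stuck-at-0.
Only n1 stuck-at-0 is consistent with every test.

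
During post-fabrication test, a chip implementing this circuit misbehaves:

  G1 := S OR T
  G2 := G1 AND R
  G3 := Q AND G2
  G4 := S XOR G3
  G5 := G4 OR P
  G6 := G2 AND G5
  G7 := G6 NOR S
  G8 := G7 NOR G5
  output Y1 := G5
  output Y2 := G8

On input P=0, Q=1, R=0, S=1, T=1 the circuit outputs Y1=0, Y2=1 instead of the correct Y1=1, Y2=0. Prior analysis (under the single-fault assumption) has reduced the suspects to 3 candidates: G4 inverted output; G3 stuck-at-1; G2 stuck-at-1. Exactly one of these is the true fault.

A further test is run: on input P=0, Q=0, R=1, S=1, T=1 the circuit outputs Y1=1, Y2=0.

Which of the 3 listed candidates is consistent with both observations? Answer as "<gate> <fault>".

Evaluate each candidate on input P=0, Q=0, R=1, S=1, T=1:
  G4 inverted output: G1=1, G2=1, G3=0, G4=0 [inverted output], G5=0, G6=0, G7=0, G8=1 → Y1=0, Y2=1 — eliminated
  G3 stuck-at-1: G1=1, G2=1, G3=1 [stuck-at-1], G4=0, G5=0, G6=0, G7=0, G8=1 → Y1=0, Y2=1 — eliminated
  G2 stuck-at-1: G1=1, G2=1 [stuck-at-1], G3=0, G4=1, G5=1, G6=1, G7=0, G8=0 → Y1=1, Y2=0 — matches
Only G2 stuck-at-1 reproduces the observed Y1=1, Y2=0.

G2 stuck-at-1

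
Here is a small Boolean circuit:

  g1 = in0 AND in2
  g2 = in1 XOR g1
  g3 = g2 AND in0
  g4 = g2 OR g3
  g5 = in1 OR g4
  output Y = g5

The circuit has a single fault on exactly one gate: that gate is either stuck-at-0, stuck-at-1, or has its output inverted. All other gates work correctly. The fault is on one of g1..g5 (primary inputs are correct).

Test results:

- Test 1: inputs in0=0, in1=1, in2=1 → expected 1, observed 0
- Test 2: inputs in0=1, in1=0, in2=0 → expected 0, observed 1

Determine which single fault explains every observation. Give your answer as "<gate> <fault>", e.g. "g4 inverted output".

Fault-free values for test 1 (in0=0, in1=1, in2=1): g1=0, g2=1, g3=0, g4=1, g5=1, giving Y=1. Observed 0.
Test 1: faults giving observed 0 are {g5 stuck-at-0, g5 inverted output}.
Test 2 (in0=1, in1=0, in2=0): fault-free g1=0, g2=0, g3=0, g4=0, g5=0 → 0; observed 1. Eliminates g5 stuck-at-0.
Only g5 inverted output is consistent with every test.

g5 inverted output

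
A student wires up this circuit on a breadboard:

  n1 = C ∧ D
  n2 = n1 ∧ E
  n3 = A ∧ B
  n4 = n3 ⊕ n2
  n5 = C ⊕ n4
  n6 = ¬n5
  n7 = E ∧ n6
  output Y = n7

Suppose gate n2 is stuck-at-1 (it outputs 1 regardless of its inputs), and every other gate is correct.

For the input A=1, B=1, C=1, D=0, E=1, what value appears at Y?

Propagate with n2 forced: n1=0, n2=1 [stuck-at-1], n3=1, n4=0, n5=1, n6=0, n7=0.
So Y = 0. (Without the fault it would be 1.)

0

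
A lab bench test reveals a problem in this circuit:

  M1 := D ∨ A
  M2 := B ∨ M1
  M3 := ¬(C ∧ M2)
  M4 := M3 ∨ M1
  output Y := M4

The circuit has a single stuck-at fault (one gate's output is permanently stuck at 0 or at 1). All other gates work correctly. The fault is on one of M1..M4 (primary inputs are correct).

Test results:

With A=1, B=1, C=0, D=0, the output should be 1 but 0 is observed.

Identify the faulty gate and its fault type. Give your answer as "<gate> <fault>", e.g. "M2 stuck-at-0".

M4 stuck-at-0

Fault-free values for test 1 (A=1, B=1, C=0, D=0): M1=1, M2=1, M3=1, M4=1, giving Y=1. Observed 0.
Test 1: faults giving observed 0 are {M4 stuck-at-0}.
Only M4 stuck-at-0 is consistent with every test.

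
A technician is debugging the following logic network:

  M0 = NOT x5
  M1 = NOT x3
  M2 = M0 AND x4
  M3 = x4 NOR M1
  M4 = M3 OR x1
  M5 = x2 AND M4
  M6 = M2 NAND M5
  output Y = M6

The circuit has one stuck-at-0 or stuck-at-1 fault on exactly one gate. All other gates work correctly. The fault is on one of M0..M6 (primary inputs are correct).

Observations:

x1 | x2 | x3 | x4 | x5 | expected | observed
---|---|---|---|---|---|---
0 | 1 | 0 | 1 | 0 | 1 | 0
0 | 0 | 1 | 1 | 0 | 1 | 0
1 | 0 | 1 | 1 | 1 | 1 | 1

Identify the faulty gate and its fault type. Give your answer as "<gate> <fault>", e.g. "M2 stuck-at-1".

M5 stuck-at-1

Fault-free values for test 1 (x1=0, x2=1, x3=0, x4=1, x5=0): M0=1, M1=1, M2=1, M3=0, M4=0, M5=0, M6=1, giving Y=1. Observed 0.
Test 1: faults giving observed 0 are {M3 stuck-at-1, M4 stuck-at-1, M5 stuck-at-1, M6 stuck-at-0}.
Test 2 (x1=0, x2=0, x3=1, x4=1, x5=0): fault-free M0=1, M1=0, M2=1, M3=0, M4=0, M5=0, M6=1 → 1; observed 0. Eliminates M3 stuck-at-1, M4 stuck-at-1.
Test 3 (x1=1, x2=0, x3=1, x4=1, x5=1): fault-free M0=0, M1=0, M2=0, M3=0, M4=1, M5=0, M6=1 → 1; observed 1. Eliminates M6 stuck-at-0.
Only M5 stuck-at-1 is consistent with every test.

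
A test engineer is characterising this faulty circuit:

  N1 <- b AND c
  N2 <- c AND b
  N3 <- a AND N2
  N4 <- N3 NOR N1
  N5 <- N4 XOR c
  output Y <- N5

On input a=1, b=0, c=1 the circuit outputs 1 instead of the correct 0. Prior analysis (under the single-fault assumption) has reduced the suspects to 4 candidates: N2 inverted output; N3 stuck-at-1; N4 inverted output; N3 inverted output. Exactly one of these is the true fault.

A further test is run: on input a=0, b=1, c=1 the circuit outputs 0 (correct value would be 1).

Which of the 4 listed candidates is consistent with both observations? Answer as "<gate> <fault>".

Evaluate each candidate on input a=0, b=1, c=1:
  N2 inverted output: N1=1, N2=0 [inverted output], N3=0, N4=0, N5=1 → 1 — eliminated
  N3 stuck-at-1: N1=1, N2=1, N3=1 [stuck-at-1], N4=0, N5=1 → 1 — eliminated
  N4 inverted output: N1=1, N2=1, N3=0, N4=1 [inverted output], N5=0 → 0 — matches
  N3 inverted output: N1=1, N2=1, N3=1 [inverted output], N4=0, N5=1 → 1 — eliminated
Only N4 inverted output reproduces the observed 0.

N4 inverted output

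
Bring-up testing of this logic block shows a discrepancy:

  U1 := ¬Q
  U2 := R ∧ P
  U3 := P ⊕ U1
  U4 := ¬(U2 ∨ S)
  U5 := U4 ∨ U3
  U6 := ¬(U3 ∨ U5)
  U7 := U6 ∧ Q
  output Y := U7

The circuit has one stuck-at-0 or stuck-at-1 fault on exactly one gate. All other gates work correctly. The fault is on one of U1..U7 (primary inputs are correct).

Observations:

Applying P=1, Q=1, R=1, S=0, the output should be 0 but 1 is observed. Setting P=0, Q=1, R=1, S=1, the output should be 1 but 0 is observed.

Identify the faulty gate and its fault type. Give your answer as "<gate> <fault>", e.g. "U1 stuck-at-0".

U1 stuck-at-1

Fault-free values for test 1 (P=1, Q=1, R=1, S=0): U1=0, U2=1, U3=1, U4=0, U5=1, U6=0, U7=0, giving Y=0. Observed 1.
Test 1: faults giving observed 1 are {U1 stuck-at-1, U3 stuck-at-0, U6 stuck-at-1, U7 stuck-at-1}.
Test 2 (P=0, Q=1, R=1, S=1): fault-free U1=0, U2=0, U3=0, U4=0, U5=0, U6=1, U7=1 → 1; observed 0. Eliminates U3 stuck-at-0, U6 stuck-at-1, U7 stuck-at-1.
Only U1 stuck-at-1 is consistent with every test.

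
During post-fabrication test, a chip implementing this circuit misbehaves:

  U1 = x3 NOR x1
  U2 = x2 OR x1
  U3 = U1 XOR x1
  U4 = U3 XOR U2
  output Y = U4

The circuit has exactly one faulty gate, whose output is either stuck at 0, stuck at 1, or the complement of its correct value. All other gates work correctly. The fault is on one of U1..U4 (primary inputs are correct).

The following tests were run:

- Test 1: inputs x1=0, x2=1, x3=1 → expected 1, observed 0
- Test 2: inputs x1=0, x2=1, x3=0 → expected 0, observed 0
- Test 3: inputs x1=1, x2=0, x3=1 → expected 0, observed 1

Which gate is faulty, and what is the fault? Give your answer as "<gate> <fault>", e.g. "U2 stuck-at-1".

U1 stuck-at-1

Fault-free values for test 1 (x1=0, x2=1, x3=1): U1=0, U2=1, U3=0, U4=1, giving Y=1. Observed 0.
Test 1: faults giving observed 0 are {U1 stuck-at-1, U1 inverted output, U2 stuck-at-0, U2 inverted output, U3 stuck-at-1, U3 inverted output, U4 stuck-at-0, U4 inverted output}.
Test 2 (x1=0, x2=1, x3=0): fault-free U1=1, U2=1, U3=1, U4=0 → 0; observed 0. Eliminates U1 inverted output, U2 stuck-at-0, U2 inverted output, U3 inverted output, U4 inverted output.
Test 3 (x1=1, x2=0, x3=1): fault-free U1=0, U2=1, U3=1, U4=0 → 0; observed 1. Eliminates U3 stuck-at-1, U4 stuck-at-0.
Only U1 stuck-at-1 is consistent with every test.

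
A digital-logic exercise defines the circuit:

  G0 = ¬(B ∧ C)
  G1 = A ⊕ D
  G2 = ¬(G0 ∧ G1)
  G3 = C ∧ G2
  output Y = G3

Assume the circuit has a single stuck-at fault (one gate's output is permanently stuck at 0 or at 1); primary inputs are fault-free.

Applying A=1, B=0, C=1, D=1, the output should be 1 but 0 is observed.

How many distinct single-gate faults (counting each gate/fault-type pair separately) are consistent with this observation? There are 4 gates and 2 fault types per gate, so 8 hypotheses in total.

Fault-free: G0=1, G1=0, G2=1, G3=1 → 1. Observed 0.
  G0 stuck-at-0: output 1 ✗
  G0 stuck-at-1: output 1 ✗
  G1 stuck-at-0: output 1 ✗
  G1 stuck-at-1: output 0 ✓
  G2 stuck-at-0: output 0 ✓
  G2 stuck-at-1: output 1 ✗
  G3 stuck-at-0: output 0 ✓
  G3 stuck-at-1: output 1 ✗
Consistent faults: {G1 stuck-at-1, G2 stuck-at-0, G3 stuck-at-0} — 3 in all.

3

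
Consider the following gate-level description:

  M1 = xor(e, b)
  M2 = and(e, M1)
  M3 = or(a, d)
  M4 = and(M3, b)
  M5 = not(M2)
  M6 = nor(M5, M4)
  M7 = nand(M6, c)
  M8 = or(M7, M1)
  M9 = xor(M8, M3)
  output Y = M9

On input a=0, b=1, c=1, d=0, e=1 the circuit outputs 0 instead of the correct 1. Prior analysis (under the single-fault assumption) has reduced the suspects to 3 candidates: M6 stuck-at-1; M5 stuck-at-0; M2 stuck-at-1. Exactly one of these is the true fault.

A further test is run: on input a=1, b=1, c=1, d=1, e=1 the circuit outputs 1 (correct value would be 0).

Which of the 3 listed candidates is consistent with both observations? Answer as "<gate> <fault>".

M6 stuck-at-1

Evaluate each candidate on input a=1, b=1, c=1, d=1, e=1:
  M6 stuck-at-1: M1=0, M2=0, M3=1, M4=1, M5=1, M6=1 [stuck-at-1], M7=0, M8=0, M9=1 → 1 — matches
  M5 stuck-at-0: M1=0, M2=0, M3=1, M4=1, M5=0 [stuck-at-0], M6=0, M7=1, M8=1, M9=0 → 0 — eliminated
  M2 stuck-at-1: M1=0, M2=1 [stuck-at-1], M3=1, M4=1, M5=0, M6=0, M7=1, M8=1, M9=0 → 0 — eliminated
Only M6 stuck-at-1 reproduces the observed 1.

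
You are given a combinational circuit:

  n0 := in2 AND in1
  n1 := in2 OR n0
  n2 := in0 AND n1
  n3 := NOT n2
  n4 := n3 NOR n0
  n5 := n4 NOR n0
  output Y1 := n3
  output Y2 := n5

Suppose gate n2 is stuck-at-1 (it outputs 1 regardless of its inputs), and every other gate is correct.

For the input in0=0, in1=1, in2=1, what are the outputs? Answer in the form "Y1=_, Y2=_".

Y1=0, Y2=0

Propagate with n2 forced: n0=1, n1=1, n2=1 [stuck-at-1], n3=0, n4=0, n5=0.
So the outputs are Y1=0, Y2=0. (Without the fault they would be Y1=1, Y2=0.)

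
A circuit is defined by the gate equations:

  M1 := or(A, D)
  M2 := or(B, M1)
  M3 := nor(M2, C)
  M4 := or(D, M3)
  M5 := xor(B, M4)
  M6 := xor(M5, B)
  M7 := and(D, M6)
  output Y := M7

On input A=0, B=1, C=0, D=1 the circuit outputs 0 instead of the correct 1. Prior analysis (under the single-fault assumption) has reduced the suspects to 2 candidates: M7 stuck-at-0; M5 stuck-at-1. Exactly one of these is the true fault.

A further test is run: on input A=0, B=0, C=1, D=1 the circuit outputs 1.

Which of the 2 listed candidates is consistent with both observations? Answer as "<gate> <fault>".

M5 stuck-at-1

Evaluate each candidate on input A=0, B=0, C=1, D=1:
  M7 stuck-at-0: M1=1, M2=1, M3=0, M4=1, M5=1, M6=1, M7=0 [stuck-at-0] → 0 — eliminated
  M5 stuck-at-1: M1=1, M2=1, M3=0, M4=1, M5=1 [stuck-at-1], M6=1, M7=1 → 1 — matches
Only M5 stuck-at-1 reproduces the observed 1.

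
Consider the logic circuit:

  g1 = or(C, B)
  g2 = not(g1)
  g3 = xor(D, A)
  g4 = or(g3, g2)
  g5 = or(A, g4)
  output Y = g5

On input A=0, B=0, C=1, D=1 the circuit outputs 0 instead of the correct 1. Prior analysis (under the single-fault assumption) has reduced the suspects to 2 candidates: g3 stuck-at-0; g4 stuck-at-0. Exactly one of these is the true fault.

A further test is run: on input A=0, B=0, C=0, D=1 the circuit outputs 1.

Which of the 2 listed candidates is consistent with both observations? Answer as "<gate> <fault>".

g3 stuck-at-0

Evaluate each candidate on input A=0, B=0, C=0, D=1:
  g3 stuck-at-0: g1=0, g2=1, g3=0 [stuck-at-0], g4=1, g5=1 → 1 — matches
  g4 stuck-at-0: g1=0, g2=1, g3=1, g4=0 [stuck-at-0], g5=0 → 0 — eliminated
Only g3 stuck-at-0 reproduces the observed 1.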